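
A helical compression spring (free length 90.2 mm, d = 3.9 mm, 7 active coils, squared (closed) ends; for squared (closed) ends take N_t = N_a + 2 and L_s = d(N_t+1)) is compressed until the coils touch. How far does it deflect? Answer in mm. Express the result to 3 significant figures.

51.2 mm

N_t = 9; L_s = 3.9·10 = 39 mm
δ_solid = L₀ − L_s = 90.2 − 39 = 51.2 mm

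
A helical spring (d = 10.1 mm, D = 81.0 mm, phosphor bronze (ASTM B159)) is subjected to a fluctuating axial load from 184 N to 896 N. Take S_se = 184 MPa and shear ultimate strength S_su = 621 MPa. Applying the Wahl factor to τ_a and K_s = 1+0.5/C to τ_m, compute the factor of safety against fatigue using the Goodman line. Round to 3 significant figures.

1.55

C = D/d = 81.0/10.1 = 8.0198; K_W = (4C−1)/(4C−4)+0.615/C = 1.1835; K_s = 1+0.5/C = 1.0623
F_a = (F_max−F_min)/2 = 356 N; F_m = (F_max+F_min)/2 = 540 N
τ_a = K_W·8F_aD/(πd³) = 1.1835 × 71.271 = 84.351 MPa
τ_m = K_s·8F_mD/(πd³) = 1.0623 × 108.11 = 114.85 MPa
Goodman: 1/n_f = τ_a/S_se + τ_m/S_su = 84.351/184 + 114.85/621 = 0.45843 + 0.18494 = 0.64337
n_f = 1/0.64337 = 1.554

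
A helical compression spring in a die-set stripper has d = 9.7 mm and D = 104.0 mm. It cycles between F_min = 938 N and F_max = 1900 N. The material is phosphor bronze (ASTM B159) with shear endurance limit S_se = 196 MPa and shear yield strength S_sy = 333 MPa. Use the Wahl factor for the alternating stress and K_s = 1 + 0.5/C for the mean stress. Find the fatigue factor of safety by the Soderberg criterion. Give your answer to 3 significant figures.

C = D/d = 104.0/9.7 = 10.7216; K_W = (4C−1)/(4C−4)+0.615/C = 1.1345; K_s = 1+0.5/C = 1.0466
F_a = (F_max−F_min)/2 = 481 N; F_m = (F_max+F_min)/2 = 1419 N
τ_a = K_W·8F_aD/(πd³) = 1.1345 × 139.57 = 158.35 MPa
τ_m = K_s·8F_mD/(πd³) = 1.0466 × 411.76 = 430.96 MPa
Soderberg: 1/n_f = τ_a/S_se + τ_m/S_sy = 158.35/196 + 430.96/333 = 0.80789 + 1.29417 = 2.1021
n_f = 1/2.1021 = 0.4757

0.476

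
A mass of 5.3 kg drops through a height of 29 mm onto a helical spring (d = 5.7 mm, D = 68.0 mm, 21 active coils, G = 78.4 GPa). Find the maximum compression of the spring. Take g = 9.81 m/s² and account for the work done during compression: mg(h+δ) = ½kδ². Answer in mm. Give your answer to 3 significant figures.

88.2 mm

k = Gd⁴/(8D³N_a) = (78.4×10³)(5.7⁴)/(8·68.0³·21) = 1.5667 N/mm
W = mg = 5.3 × 9.81 = 51.993 N
½kδ² − Wδ − Wh = 0 → δ = (W + √(W² + 2kWh))/k
δ = (51.993 + √(2703.3 + 4724.46))/1.5667 = (51.993 + 86.184)/1.5667 = 88.198 mm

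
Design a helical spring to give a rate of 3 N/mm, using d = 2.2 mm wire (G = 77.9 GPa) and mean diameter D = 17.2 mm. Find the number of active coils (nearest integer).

15

N_a = Gd⁴/(8D³k) = (77.9×10³ × 2.2⁴)/(8 × 17.2³ × 3)
    = 1.82485e+06 / 122123 = 14.94 → 15 coils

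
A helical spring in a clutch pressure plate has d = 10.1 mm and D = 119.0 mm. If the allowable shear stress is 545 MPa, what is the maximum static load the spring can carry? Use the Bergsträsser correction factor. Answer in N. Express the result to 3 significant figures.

C = D/d = 119.0/10.1 = 11.7822
K_B = (4C+2)/(4C−3) = 49.129/44.129 = 1.1133
τ_max = K·8FD/(πd³) → F_max = τ_allow·πd³/(8DK)
F_max = 545·π·10.1³/(8·119.0·1.1133) = 1.764e+06/1059.9 = 1664.4 N

1660 N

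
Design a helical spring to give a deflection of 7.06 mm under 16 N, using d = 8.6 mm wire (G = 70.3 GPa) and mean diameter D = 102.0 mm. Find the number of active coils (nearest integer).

20

Required rate k = F/δ = 16/7.06 = 2.2663 N/mm
N_a = Gd⁴/(8D³k) = (70.3×10³ × 8.6⁴)/(8 × 102.0³ × 2.2663)
    = 3.84547e+08 / 1.924e+07 = 19.99 → 20 coils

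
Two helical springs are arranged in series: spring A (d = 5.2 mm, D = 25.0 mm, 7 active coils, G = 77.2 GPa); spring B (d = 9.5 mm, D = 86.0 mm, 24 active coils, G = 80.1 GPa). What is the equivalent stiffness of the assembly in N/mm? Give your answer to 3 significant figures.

4.93 N/mm

k_A = Gd⁴/(8D³N_a) = (77.2×10³)(5.2⁴)/(8·25.0³·7) = 64.509 N/mm
k_B = Gd⁴/(8D³N_a) = (80.1×10³)(9.5⁴)/(8·86.0³·24) = 5.3423 N/mm
Series: 1/k_eq = 1/64.509 + 1/5.3423 = 0.20269; k_eq = 4.9337 N/mm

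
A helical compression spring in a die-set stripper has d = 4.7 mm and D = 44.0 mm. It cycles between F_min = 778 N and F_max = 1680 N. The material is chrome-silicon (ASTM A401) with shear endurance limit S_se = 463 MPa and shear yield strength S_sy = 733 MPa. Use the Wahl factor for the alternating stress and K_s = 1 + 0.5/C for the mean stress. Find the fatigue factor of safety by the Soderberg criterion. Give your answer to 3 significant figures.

C = D/d = 44.0/4.7 = 9.3617; K_W = (4C−1)/(4C−4)+0.615/C = 1.1554; K_s = 1+0.5/C = 1.0534
F_a = (F_max−F_min)/2 = 451 N; F_m = (F_max+F_min)/2 = 1229 N
τ_a = K_W·8F_aD/(πd³) = 1.1554 × 486.72 = 562.35 MPa
τ_m = K_s·8F_mD/(πd³) = 1.0534 × 1326.3 = 1397.2 MPa
Soderberg: 1/n_f = τ_a/S_se + τ_m/S_sy = 562.35/463 + 1397.2/733 = 1.21457 + 1.90609 = 3.1207
n_f = 1/3.1207 = 0.3204

0.320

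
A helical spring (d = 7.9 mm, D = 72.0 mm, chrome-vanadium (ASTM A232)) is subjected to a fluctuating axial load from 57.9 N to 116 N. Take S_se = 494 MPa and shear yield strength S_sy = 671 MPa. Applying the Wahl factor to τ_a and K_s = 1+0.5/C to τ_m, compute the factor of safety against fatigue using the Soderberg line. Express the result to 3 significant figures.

13.1

C = D/d = 72.0/7.9 = 9.1139; K_W = (4C−1)/(4C−4)+0.615/C = 1.1599; K_s = 1+0.5/C = 1.0549
F_a = (F_max−F_min)/2 = 29.05 N; F_m = (F_max+F_min)/2 = 86.95 N
τ_a = K_W·8F_aD/(πd³) = 1.1599 × 10.803 = 12.53 MPa
τ_m = K_s·8F_mD/(πd³) = 1.0549 × 32.334 = 34.108 MPa
Soderberg: 1/n_f = τ_a/S_se + τ_m/S_sy = 12.53/494 + 34.108/671 = 0.02537 + 0.05083 = 0.076197
n_f = 1/0.076197 = 13.12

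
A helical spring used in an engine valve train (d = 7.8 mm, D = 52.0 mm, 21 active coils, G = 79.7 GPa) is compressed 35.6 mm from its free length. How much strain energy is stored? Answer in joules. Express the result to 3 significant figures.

7.91 J

k = Gd⁴/(8D³N_a) = (79.7×10³)(7.8⁴)/(8·52.0³·21) = 12.489 N/mm
U = ½kδ² = 0.5 × 12.489 × 35.6² = 7913.8 N·mm = 7.9138 J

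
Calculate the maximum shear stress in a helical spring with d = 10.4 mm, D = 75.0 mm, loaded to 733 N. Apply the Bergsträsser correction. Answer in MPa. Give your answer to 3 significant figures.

149 MPa

Spring index C = D/d = 75.0/10.4 = 7.2115
K_B = (4C+2)/(4C−3) = 30.846/25.846 = 1.1935
τ₀ = 8FD/(πd³) = 8·733·75.0/(π·10.4³) = 439800/3533.9 = 124.45 MPa
τ_max = K·τ₀ = 1.1935 × 124.45 = 148.53 MPa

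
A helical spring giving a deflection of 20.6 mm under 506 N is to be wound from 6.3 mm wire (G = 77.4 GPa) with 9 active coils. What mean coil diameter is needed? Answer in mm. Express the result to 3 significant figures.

Required rate k = F/δ = 506/20.6 = 24.563 N/mm
D = (Gd⁴/(8N_a·k))^(1/3) = (77.4×10³·6.3⁴/(8·9·24.563))^(1/3)
  = (68942.6)^(1/3) = 41.0043 mm

41.0 mm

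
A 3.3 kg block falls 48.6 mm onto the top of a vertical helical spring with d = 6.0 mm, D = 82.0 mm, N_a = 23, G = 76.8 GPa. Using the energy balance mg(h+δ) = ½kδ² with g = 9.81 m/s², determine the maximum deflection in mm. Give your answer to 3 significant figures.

98.5 mm

k = Gd⁴/(8D³N_a) = (76.8×10³)(6.0⁴)/(8·82.0³·23) = 0.98109 N/mm
W = mg = 3.3 × 9.81 = 32.373 N
½kδ² − Wδ − Wh = 0 → δ = (W + √(W² + 2kWh))/k
δ = (32.373 + √(1048 + 3087.14))/0.98109 = (32.373 + 64.305)/0.98109 = 98.542 mm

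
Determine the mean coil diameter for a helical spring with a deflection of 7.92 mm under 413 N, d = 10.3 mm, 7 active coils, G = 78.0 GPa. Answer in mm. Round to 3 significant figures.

67.0 mm

Required rate k = F/δ = 413/7.92 = 52.146 N/mm
D = (Gd⁴/(8N_a·k))^(1/3) = (78.0×10³·10.3⁴/(8·7·52.146))^(1/3)
  = (300629)^(1/3) = 66.9900 mm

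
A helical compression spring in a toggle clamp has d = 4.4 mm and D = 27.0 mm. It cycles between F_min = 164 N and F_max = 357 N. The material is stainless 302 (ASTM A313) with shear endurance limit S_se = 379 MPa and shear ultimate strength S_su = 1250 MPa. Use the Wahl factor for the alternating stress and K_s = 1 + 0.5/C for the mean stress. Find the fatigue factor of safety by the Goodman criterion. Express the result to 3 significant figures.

C = D/d = 27.0/4.4 = 6.1364; K_W = (4C−1)/(4C−4)+0.615/C = 1.2462; K_s = 1+0.5/C = 1.0815
F_a = (F_max−F_min)/2 = 96.5 N; F_m = (F_max+F_min)/2 = 260.5 N
τ_a = K_W·8F_aD/(πd³) = 1.2462 × 77.888 = 97.068 MPa
τ_m = K_s·8F_mD/(πd³) = 1.0815 × 210.26 = 227.39 MPa
Goodman: 1/n_f = τ_a/S_se + τ_m/S_su = 97.068/379 + 227.39/1250 = 0.25612 + 0.18191 = 0.43803
n_f = 1/0.43803 = 2.283

2.28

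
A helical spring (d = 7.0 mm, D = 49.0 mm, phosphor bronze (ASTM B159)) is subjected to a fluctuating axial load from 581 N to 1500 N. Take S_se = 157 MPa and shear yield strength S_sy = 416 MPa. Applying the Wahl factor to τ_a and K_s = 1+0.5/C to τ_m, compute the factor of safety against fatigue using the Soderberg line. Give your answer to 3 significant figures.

C = D/d = 49.0/7.0 = 7.0000; K_W = (4C−1)/(4C−4)+0.615/C = 1.2129; K_s = 1+0.5/C = 1.0714
F_a = (F_max−F_min)/2 = 459.5 N; F_m = (F_max+F_min)/2 = 1040.5 N
τ_a = K_W·8F_aD/(πd³) = 1.2129 × 167.16 = 202.74 MPa
τ_m = K_s·8F_mD/(πd³) = 1.0714 × 378.52 = 405.55 MPa
Soderberg: 1/n_f = τ_a/S_se + τ_m/S_sy = 202.74/157 + 405.55/416 = 1.29133 + 0.97489 = 2.2662
n_f = 1/2.2662 = 0.4413

0.441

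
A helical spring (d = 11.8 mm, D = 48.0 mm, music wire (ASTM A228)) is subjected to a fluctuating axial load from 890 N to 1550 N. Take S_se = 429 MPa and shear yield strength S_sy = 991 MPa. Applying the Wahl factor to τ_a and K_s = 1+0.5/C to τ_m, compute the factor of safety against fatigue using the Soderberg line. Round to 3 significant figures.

5.47

C = D/d = 48.0/11.8 = 4.0678; K_W = (4C−1)/(4C−4)+0.615/C = 1.3957; K_s = 1+0.5/C = 1.1229
F_a = (F_max−F_min)/2 = 330 N; F_m = (F_max+F_min)/2 = 1220 N
τ_a = K_W·8F_aD/(πd³) = 1.3957 × 24.55 = 34.263 MPa
τ_m = K_s·8F_mD/(πd³) = 1.1229 × 90.76 = 101.92 MPa
Soderberg: 1/n_f = τ_a/S_se + τ_m/S_sy = 34.263/429 + 101.92/991 = 0.07987 + 0.10284 = 0.18271
n_f = 1/0.18271 = 5.473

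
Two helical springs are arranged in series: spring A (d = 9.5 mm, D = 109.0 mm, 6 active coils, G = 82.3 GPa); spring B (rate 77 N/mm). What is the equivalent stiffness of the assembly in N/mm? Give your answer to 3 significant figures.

9.46 N/mm

k_A = Gd⁴/(8D³N_a) = (82.3×10³)(9.5⁴)/(8·109.0³·6) = 10.784 N/mm
Series: 1/k_eq = 1/10.784 + 1/77 = 0.10572; k_eq = 9.4591 N/mm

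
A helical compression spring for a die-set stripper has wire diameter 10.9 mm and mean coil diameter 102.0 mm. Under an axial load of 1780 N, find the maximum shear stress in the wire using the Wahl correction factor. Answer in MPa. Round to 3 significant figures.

Spring index C = D/d = 102.0/10.9 = 9.3578
K_W = (4C−1)/(4C−4) + 0.615/C = 36.431/33.431 + 0.0657 = 1.1555
τ₀ = 8FD/(πd³) = 8·1780·102.0/(π·10.9³) = 1.45248e+06/4068.5 = 357.01 MPa
τ_max = K·τ₀ = 1.1555 × 357.01 = 412.51 MPa

413 MPa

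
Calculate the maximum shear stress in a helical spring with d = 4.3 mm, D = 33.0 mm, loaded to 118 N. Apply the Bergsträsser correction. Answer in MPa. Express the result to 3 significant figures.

Spring index C = D/d = 33.0/4.3 = 7.6744
K_B = (4C+2)/(4C−3) = 32.698/27.698 = 1.1805
τ₀ = 8FD/(πd³) = 8·118·33.0/(π·4.3³) = 31152/249.78 = 124.72 MPa
τ_max = K·τ₀ = 1.1805 × 124.72 = 147.23 MPa

147 MPa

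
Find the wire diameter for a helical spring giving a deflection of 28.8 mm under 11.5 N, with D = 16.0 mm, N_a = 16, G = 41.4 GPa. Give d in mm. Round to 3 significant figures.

Required rate k = F/δ = 11.5/28.8 = 0.39931 N/mm
d = (8D³N_a·k / G)^(1/4) = (8·16.0³·16·0.39931 / (41.4×10³))^0.25
  = (5.0568)^0.25 = 1.4996 mm

1.50 mm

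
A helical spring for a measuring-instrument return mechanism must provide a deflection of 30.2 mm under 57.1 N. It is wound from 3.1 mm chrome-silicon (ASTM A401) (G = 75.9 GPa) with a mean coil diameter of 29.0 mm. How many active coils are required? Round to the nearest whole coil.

Required rate k = F/δ = 57.1/30.2 = 1.8907 N/mm
N_a = Gd⁴/(8D³k) = (75.9×10³ × 3.1⁴)/(8 × 29.0³ × 1.8907)
    = 7.00952e+06 / 368904 = 19 → 19 coils

19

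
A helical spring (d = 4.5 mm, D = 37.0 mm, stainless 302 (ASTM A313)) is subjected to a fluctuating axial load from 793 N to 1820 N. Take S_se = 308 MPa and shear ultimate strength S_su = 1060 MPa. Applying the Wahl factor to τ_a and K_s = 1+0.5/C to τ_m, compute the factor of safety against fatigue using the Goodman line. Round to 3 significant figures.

0.296

C = D/d = 37.0/4.5 = 8.2222; K_W = (4C−1)/(4C−4)+0.615/C = 1.1786; K_s = 1+0.5/C = 1.0608
F_a = (F_max−F_min)/2 = 513.5 N; F_m = (F_max+F_min)/2 = 1306.5 N
τ_a = K_W·8F_aD/(πd³) = 1.1786 × 530.94 = 625.79 MPa
τ_m = K_s·8F_mD/(πd³) = 1.0608 × 1350.9 = 1433 MPa
Goodman: 1/n_f = τ_a/S_se + τ_m/S_su = 625.79/308 + 1433/1060 = 2.03178 + 1.35190 = 3.3837
n_f = 1/3.3837 = 0.2955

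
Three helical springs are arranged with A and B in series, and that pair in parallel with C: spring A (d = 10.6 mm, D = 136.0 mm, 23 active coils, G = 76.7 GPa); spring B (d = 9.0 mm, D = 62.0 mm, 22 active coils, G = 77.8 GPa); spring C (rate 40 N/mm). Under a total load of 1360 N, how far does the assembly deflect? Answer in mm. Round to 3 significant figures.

32.5 mm

k_A = Gd⁴/(8D³N_a) = (76.7×10³)(10.6⁴)/(8·136.0³·23) = 2.0921 N/mm
k_B = Gd⁴/(8D³N_a) = (77.8×10³)(9.0⁴)/(8·62.0³·22) = 12.169 N/mm
Springs A,B series: k_AB = 1/(1/2.0921+1/12.169) = 1.7852 N/mm; parallel with C: k_eq = 1.7852+40 = 41.785 N/mm
δ = F/k_eq = 1360/41.785 = 32.547 mm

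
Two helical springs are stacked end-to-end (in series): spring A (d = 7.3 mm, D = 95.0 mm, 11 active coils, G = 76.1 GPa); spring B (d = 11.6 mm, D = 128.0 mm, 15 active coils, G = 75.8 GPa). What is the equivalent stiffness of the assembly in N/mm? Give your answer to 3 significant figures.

1.88 N/mm

k_A = Gd⁴/(8D³N_a) = (76.1×10³)(7.3⁴)/(8·95.0³·11) = 2.8643 N/mm
k_B = Gd⁴/(8D³N_a) = (75.8×10³)(11.6⁴)/(8·128.0³·15) = 5.4537 N/mm
Series: 1/k_eq = 1/2.8643 + 1/5.4537 = 0.53248; k_eq = 1.878 N/mm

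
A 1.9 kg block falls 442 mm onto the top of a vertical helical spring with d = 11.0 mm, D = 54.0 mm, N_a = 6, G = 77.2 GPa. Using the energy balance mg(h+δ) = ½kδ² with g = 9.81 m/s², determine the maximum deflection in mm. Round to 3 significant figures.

k = Gd⁴/(8D³N_a) = (77.2×10³)(11.0⁴)/(8·54.0³·6) = 149.54 N/mm
W = mg = 1.9 × 9.81 = 18.639 N
½kδ² − Wδ − Wh = 0 → δ = (W + √(W² + 2kWh))/k
δ = (18.639 + √(347.41 + 2.464e+06))/149.54 = (18.639 + 1569.8)/149.54 = 10.622 mm

10.6 mm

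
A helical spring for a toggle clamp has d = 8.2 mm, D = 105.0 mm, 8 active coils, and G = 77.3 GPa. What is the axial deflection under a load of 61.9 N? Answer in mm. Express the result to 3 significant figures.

k = Gd⁴/(8D³N_a) = (77.3×10³)(8.2⁴)/(8·105.0³·8) = 4.7172 N/mm
δ = F/k = 61.9 / 4.7172 = 13.122 mm

13.1 mm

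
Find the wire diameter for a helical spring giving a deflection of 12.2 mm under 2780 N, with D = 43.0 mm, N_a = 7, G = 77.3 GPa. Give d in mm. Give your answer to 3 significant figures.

Required rate k = F/δ = 2780/12.2 = 227.87 N/mm
d = (8D³N_a·k / G)^(1/4) = (8·43.0³·7·227.87 / (77.3×10³))^0.25
  = (13125)^0.25 = 10.7035 mm

10.7 mm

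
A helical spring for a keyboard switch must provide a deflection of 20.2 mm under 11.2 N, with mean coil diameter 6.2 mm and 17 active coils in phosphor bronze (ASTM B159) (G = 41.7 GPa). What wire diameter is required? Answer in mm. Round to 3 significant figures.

Required rate k = F/δ = 11.2/20.2 = 0.55446 N/mm
d = (8D³N_a·k / G)^(1/4) = (8·6.2³·17·0.55446 / (41.7×10³))^0.25
  = (0.43097)^0.25 = 0.8102 mm

0.810 mm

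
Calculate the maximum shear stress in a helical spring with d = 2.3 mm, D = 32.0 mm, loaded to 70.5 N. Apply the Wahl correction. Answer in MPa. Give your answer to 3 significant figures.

520 MPa

Spring index C = D/d = 32.0/2.3 = 13.9130
K_W = (4C−1)/(4C−4) + 0.615/C = 54.652/51.652 + 0.0442 = 1.1023
τ₀ = 8FD/(πd³) = 8·70.5·32.0/(π·2.3³) = 18048/38.224 = 472.17 MPa
τ_max = K·τ₀ = 1.1023 × 472.17 = 520.46 MPa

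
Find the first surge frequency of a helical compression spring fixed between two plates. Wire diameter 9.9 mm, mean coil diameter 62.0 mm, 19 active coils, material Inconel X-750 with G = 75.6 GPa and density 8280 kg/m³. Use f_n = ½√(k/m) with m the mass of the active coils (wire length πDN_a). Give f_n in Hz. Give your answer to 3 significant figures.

k = Gd⁴/(8D³N_a) = (75.6×10³)(9.9⁴)/(8·62.0³·19) = 20.047 N/mm = 20047 N/m
Wire length L = πDN_a = π·62.0·19 = 3700.8 mm
m = ρ·(πd²/4)·L = 8280 × 76.977×10⁻⁶ m² × 3.7008 m = 2.3588 kg
f_n = ½√(k/m) = 0.5·√(20047/2.3588) = 0.5·√(8498.8) = 46.094 Hz

46.1 Hz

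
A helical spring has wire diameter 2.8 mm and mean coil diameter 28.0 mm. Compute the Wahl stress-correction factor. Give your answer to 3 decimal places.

1.145

C = D/d = 28.0/2.8 = 10.0000
K_W = (4C−1)/(4C−4) + 0.615/C = 39.000/36.000 + 0.0615 = 1.1448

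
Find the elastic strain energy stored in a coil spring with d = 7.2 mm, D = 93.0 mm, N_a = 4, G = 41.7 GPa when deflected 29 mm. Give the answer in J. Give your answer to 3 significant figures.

k = Gd⁴/(8D³N_a) = (41.7×10³)(7.2⁴)/(8·93.0³·4) = 4.3538 N/mm
U = ½kδ² = 0.5 × 4.3538 × 29² = 1830.8 N·mm = 1.8308 J

1.83 J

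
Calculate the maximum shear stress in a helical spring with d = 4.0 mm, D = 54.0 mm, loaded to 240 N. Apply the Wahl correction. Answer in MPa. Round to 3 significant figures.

Spring index C = D/d = 54.0/4.0 = 13.5000
K_W = (4C−1)/(4C−4) + 0.615/C = 53.000/50.000 + 0.0456 = 1.1056
τ₀ = 8FD/(πd³) = 8·240·54.0/(π·4.0³) = 103680/201.06 = 515.66 MPa
τ_max = K·τ₀ = 1.1056 × 515.66 = 570.09 MPa

570 MPa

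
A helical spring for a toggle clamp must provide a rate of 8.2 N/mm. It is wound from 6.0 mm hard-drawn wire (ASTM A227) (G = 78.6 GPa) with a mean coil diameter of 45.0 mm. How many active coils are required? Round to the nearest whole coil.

17

N_a = Gd⁴/(8D³k) = (78.6×10³ × 6.0⁴)/(8 × 45.0³ × 8.2)
    = 1.01866e+08 / 5.9778e+06 = 17.04 → 17 coils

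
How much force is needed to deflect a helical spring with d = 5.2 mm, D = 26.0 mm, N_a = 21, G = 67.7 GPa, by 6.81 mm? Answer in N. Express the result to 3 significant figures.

114 N

k = Gd⁴/(8D³N_a) = (67.7×10³)(5.2⁴)/(8·26.0³·21) = 16.764 N/mm
F = k·δ = 16.764 × 6.81 = 114.16 N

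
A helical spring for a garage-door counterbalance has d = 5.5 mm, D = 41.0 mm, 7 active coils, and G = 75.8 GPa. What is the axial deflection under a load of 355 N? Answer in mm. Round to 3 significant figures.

19.8 mm

k = Gd⁴/(8D³N_a) = (75.8×10³)(5.5⁴)/(8·41.0³·7) = 17.971 N/mm
δ = F/k = 355 / 17.971 = 19.754 mm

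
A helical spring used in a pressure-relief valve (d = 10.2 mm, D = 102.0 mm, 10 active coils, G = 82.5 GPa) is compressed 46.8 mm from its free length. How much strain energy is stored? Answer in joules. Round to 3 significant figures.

k = Gd⁴/(8D³N_a) = (82.5×10³)(10.2⁴)/(8·102.0³·10) = 10.519 N/mm
U = ½kδ² = 0.5 × 10.519 × 46.8² = 11519 N·mm = 11.519 J

11.5 J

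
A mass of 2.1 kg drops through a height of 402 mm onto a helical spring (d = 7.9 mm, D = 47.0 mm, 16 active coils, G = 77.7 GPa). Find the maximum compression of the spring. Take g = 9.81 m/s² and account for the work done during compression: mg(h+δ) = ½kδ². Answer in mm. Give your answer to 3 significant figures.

k = Gd⁴/(8D³N_a) = (77.7×10³)(7.9⁴)/(8·47.0³·16) = 22.773 N/mm
W = mg = 2.1 × 9.81 = 20.601 N
½kδ² − Wδ − Wh = 0 → δ = (W + √(W² + 2kWh))/k
δ = (20.601 + √(424.4 + 377199))/22.773 = (20.601 + 614.51)/22.773 = 27.888 mm

27.9 mm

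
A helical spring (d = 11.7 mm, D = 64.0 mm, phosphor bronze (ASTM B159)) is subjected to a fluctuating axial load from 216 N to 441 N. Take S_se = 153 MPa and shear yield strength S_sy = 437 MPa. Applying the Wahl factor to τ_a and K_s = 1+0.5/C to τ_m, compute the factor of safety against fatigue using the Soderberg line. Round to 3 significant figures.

C = D/d = 64.0/11.7 = 5.4701; K_W = (4C−1)/(4C−4)+0.615/C = 1.2802; K_s = 1+0.5/C = 1.0914
F_a = (F_max−F_min)/2 = 112.5 N; F_m = (F_max+F_min)/2 = 328.5 N
τ_a = K_W·8F_aD/(πd³) = 1.2802 × 11.448 = 14.655 MPa
τ_m = K_s·8F_mD/(πd³) = 1.0914 × 33.427 = 36.482 MPa
Soderberg: 1/n_f = τ_a/S_se + τ_m/S_sy = 14.655/153 + 36.482/437 = 0.09579 + 0.08348 = 0.17927
n_f = 1/0.17927 = 5.578

5.58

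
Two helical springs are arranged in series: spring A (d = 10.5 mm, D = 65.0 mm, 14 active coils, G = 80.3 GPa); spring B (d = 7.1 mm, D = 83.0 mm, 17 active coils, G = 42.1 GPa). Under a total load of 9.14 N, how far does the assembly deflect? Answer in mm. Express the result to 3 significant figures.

k_A = Gd⁴/(8D³N_a) = (80.3×10³)(10.5⁴)/(8·65.0³·14) = 31.733 N/mm
k_B = Gd⁴/(8D³N_a) = (42.1×10³)(7.1⁴)/(8·83.0³·17) = 1.3758 N/mm
Series: 1/k_eq = 1/31.733 + 1/1.3758 = 0.75838; k_eq = 1.3186 N/mm
δ = F/k_eq = 9.14/1.3186 = 6.9316 mm

6.93 mm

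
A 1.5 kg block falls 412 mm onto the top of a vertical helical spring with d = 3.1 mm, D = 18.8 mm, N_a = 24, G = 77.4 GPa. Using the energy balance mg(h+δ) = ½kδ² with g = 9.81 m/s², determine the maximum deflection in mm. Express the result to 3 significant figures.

k = Gd⁴/(8D³N_a) = (77.4×10³)(3.1⁴)/(8·18.8³·24) = 5.6029 N/mm
W = mg = 1.5 × 9.81 = 14.715 N
½kδ² − Wδ − Wh = 0 → δ = (W + √(W² + 2kWh))/k
δ = (14.715 + √(216.53 + 67936.1))/5.6029 = (14.715 + 261.06)/5.6029 = 49.22 mm

49.2 mm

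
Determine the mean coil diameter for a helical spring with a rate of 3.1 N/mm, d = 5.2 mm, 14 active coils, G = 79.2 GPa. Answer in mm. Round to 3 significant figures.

D = (Gd⁴/(8N_a·k))^(1/3) = (79.2×10³·5.2⁴/(8·14·3.1))^(1/3)
  = (166786)^(1/3) = 55.0452 mm

55.0 mm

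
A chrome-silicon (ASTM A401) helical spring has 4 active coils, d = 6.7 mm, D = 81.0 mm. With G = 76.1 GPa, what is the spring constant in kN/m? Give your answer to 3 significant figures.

k = Gd⁴/(8D³N_a) = (76.1×10³ × 6.7⁴) / (8 × 81.0³ × 4)
  = 1.5335e+08 / 1.70061e+07 = 9.0173 N/mm

9.02 kN/m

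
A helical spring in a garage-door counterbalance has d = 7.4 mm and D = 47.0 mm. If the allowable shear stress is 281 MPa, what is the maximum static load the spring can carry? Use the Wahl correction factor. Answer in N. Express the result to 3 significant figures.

769 N

C = D/d = 47.0/7.4 = 6.3514
K_W = (4C−1)/(4C−4) + 0.615/C = 24.405/21.405 + 0.0968 = 1.2370
τ_max = K·8FD/(πd³) → F_max = τ_allow·πd³/(8DK)
F_max = 281·π·7.4³/(8·47.0·1.2370) = 3.5773e+05/465.1 = 769.13 N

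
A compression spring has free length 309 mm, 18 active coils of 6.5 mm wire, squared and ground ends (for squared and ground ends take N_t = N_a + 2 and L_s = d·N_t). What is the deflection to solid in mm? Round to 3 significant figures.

179 mm

N_t = 20; L_s = 6.5·20 = 130 mm
δ_solid = L₀ − L_s = 309 − 130 = 179 mm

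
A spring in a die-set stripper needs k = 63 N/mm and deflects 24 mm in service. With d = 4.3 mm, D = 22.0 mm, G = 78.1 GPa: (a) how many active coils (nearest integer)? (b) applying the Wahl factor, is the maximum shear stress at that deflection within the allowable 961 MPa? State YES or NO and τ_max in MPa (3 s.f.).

(a) 5 coils; (b) NO, τ_max = 1380 MPa

N_a = Gd⁴/(8D³k) = (78.1×10³)(4.3⁴)/(8·22.0³·63) = 4.975 → N_a = 5
Actual rate k = Gd⁴/(8D³·5) = 62.69 N/mm
Working load F = kδ = 62.69·24 = 1504.6 N
C = 22.0/4.3 = 5.1163; K_W = (4C−1)/(4C−4)+0.615/C = 1.3024
τ_max = K_W·8FD/(πd³) = 1.3024·1060.1 = 1380.7 MPa
τ_max > 961 MPa → exceeds allowable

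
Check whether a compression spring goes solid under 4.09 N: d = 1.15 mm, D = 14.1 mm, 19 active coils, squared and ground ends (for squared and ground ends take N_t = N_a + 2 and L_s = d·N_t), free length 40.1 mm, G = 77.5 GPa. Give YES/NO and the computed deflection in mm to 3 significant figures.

NO, δ = 12.9 mm

k = Gd⁴/(8D³N_a) = (77.5×10³)(1.15⁴)/(8·14.1³·19) = 0.31812 N/mm
N_t = 21; L_s = 1.15·21 = 24.15 mm; δ_solid = L₀ − L_s = 40.1 − 24.15 = 15.95 mm
δ = F/k = 4.09/0.31812 = 12.857 mm
δ < δ_solid → spring does not go solid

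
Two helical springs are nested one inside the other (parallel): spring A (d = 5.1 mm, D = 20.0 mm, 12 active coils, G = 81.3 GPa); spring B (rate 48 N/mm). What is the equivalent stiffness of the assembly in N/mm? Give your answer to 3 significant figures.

120 N/mm

k_A = Gd⁴/(8D³N_a) = (81.3×10³)(5.1⁴)/(8·20.0³·12) = 71.616 N/mm
Parallel: k_eq = 71.616 + 48 = 119.62 N/mm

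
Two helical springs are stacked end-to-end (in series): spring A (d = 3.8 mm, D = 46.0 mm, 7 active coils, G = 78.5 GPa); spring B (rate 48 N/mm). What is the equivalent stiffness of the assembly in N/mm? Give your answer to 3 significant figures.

2.83 N/mm

k_A = Gd⁴/(8D³N_a) = (78.5×10³)(3.8⁴)/(8·46.0³·7) = 3.0029 N/mm
Series: 1/k_eq = 1/3.0029 + 1/48 = 0.35384; k_eq = 2.8261 N/mm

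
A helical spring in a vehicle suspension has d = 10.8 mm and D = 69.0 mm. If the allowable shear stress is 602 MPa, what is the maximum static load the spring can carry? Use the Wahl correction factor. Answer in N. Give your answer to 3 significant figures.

3490 N

C = D/d = 69.0/10.8 = 6.3889
K_W = (4C−1)/(4C−4) + 0.615/C = 24.556/21.556 + 0.0963 = 1.2354
τ_max = K·8FD/(πd³) → F_max = τ_allow·πd³/(8DK)
F_max = 602·π·10.8³/(8·69.0·1.2354) = 2.3824e+06/681.96 = 3493.5 N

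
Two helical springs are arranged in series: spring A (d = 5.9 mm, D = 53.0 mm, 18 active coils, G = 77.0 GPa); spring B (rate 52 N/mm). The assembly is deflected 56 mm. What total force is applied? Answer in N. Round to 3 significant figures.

225 N

k_A = Gd⁴/(8D³N_a) = (77.0×10³)(5.9⁴)/(8·53.0³·18) = 4.3522 N/mm
Series: 1/k_eq = 1/4.3522 + 1/52 = 0.249; k_eq = 4.0161 N/mm
F = k_eq·δ = 4.0161·56 = 224.9 N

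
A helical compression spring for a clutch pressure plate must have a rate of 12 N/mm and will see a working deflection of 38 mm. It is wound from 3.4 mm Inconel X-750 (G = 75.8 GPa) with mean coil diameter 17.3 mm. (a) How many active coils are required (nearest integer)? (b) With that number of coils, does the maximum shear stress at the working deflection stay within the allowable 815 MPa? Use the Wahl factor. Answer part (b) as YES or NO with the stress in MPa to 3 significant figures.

N_a = Gd⁴/(8D³k) = (75.8×10³)(3.4⁴)/(8·17.3³·12) = 20.38 → N_a = 20
Actual rate k = Gd⁴/(8D³·20) = 12.227 N/mm
Working load F = kδ = 12.227·38 = 464.63 N
C = 17.3/3.4 = 5.0882; K_W = (4C−1)/(4C−4)+0.615/C = 1.3043
τ_max = K_W·8FD/(πd³) = 1.3043·520.79 = 679.27 MPa
τ_max ≤ 815 MPa → acceptable

(a) 20 coils; (b) YES, τ_max = 679 MPa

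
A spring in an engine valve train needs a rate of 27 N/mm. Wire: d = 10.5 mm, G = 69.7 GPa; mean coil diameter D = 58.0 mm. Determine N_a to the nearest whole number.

N_a = Gd⁴/(8D³k) = (69.7×10³ × 10.5⁴)/(8 × 58.0³ × 27)
    = 8.47208e+08 / 4.21442e+07 = 20.1 → 20 coils

20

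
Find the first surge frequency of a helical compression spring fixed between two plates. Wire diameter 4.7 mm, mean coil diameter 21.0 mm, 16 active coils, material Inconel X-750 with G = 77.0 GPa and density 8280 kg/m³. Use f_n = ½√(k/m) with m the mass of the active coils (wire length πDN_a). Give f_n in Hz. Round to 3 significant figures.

k = Gd⁴/(8D³N_a) = (77.0×10³)(4.7⁴)/(8·21.0³·16) = 31.697 N/mm = 31697 N/m
Wire length L = πDN_a = π·21.0·16 = 1055.6 mm
m = ρ·(πd²/4)·L = 8280 × 17.349×10⁻⁶ m² × 1.0556 m = 0.15164 kg
f_n = ½√(k/m) = 0.5·√(31697/0.15164) = 0.5·√(2.0903e+05) = 228.6 Hz

229 Hz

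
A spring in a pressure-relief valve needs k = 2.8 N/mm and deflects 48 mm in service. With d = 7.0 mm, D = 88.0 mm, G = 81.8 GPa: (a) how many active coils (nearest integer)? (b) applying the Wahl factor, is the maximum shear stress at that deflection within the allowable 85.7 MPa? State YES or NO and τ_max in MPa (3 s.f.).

N_a = Gd⁴/(8D³k) = (81.8×10³)(7.0⁴)/(8·88.0³·2.8) = 12.87 → N_a = 13
Actual rate k = Gd⁴/(8D³·13) = 2.7712 N/mm
Working load F = kδ = 2.7712·48 = 133.02 N
C = 88.0/7.0 = 12.5714; K_W = (4C−1)/(4C−4)+0.615/C = 1.1137
τ_max = K_W·8FD/(πd³) = 1.1137·86.903 = 96.787 MPa
τ_max > 85.7 MPa → exceeds allowable

(a) 13 coils; (b) NO, τ_max = 96.8 MPa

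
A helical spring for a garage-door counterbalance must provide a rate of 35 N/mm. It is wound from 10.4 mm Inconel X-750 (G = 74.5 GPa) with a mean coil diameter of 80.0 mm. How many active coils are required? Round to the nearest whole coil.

6

N_a = Gd⁴/(8D³k) = (74.5×10³ × 10.4⁴)/(8 × 80.0³ × 35)
    = 8.71545e+08 / 1.4336e+08 = 6.079 → 6 coils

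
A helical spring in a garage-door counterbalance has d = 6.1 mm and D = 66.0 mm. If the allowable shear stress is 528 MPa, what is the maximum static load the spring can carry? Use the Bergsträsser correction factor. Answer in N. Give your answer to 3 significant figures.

634 N

C = D/d = 66.0/6.1 = 10.8197
K_B = (4C+2)/(4C−3) = 45.279/40.279 = 1.1241
τ_max = K·8FD/(πd³) → F_max = τ_allow·πd³/(8DK)
F_max = 528·π·6.1³/(8·66.0·1.1241) = 3.7651e+05/593.54 = 634.34 N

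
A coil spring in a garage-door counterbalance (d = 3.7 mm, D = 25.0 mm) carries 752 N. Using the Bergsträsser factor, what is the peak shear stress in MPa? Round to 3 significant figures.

Spring index C = D/d = 25.0/3.7 = 6.7568
K_B = (4C+2)/(4C−3) = 29.027/24.027 = 1.2081
τ₀ = 8FD/(πd³) = 8·752·25.0/(π·3.7³) = 150400/159.13 = 945.13 MPa
τ_max = K·τ₀ = 1.2081 × 945.13 = 1141.8 MPa

1140 MPa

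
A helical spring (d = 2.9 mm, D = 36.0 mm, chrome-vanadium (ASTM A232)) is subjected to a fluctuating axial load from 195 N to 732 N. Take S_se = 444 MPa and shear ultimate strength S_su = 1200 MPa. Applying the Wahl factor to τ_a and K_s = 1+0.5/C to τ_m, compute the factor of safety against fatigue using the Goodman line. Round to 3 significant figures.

C = D/d = 36.0/2.9 = 12.4138; K_W = (4C−1)/(4C−4)+0.615/C = 1.1153; K_s = 1+0.5/C = 1.0403
F_a = (F_max−F_min)/2 = 268.5 N; F_m = (F_max+F_min)/2 = 463.5 N
τ_a = K_W·8F_aD/(πd³) = 1.1153 × 1009.2 = 1125.6 MPa
τ_m = K_s·8F_mD/(πd³) = 1.0403 × 1742.2 = 1812.4 MPa
Goodman: 1/n_f = τ_a/S_se + τ_m/S_su = 1125.6/444 + 1812.4/1200 = 2.53503 + 1.51031 = 4.0453
n_f = 1/4.0453 = 0.2472

0.247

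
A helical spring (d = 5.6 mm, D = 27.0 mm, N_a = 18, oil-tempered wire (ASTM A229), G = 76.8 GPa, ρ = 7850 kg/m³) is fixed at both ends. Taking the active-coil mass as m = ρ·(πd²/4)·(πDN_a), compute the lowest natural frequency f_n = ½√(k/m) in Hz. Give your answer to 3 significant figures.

k = Gd⁴/(8D³N_a) = (76.8×10³)(5.6⁴)/(8·27.0³·18) = 26.648 N/mm = 26648 N/m
Wire length L = πDN_a = π·27.0·18 = 1526.8 mm
m = ρ·(πd²/4)·L = 7850 × 24.63×10⁻⁶ m² × 1.5268 m = 0.2952 kg
f_n = ½√(k/m) = 0.5·√(26648/0.2952) = 0.5·√(90269) = 150.22 Hz

150 Hz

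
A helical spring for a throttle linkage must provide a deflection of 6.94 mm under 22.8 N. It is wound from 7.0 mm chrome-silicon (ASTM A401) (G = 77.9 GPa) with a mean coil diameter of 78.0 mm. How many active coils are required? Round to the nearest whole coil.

15

Required rate k = F/δ = 22.8/6.94 = 3.2853 N/mm
N_a = Gd⁴/(8D³k) = (77.9×10³ × 7.0⁴)/(8 × 78.0³ × 3.2853)
    = 1.87038e+08 / 1.24724e+07 = 15 → 15 coils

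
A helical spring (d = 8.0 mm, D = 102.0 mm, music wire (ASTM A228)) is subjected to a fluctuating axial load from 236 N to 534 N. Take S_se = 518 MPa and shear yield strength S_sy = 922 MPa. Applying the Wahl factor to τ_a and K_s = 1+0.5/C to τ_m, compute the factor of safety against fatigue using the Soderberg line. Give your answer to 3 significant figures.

C = D/d = 102.0/8.0 = 12.7500; K_W = (4C−1)/(4C−4)+0.615/C = 1.1121; K_s = 1+0.5/C = 1.0392
F_a = (F_max−F_min)/2 = 149 N; F_m = (F_max+F_min)/2 = 385 N
τ_a = K_W·8F_aD/(πd³) = 1.1121 × 75.589 = 84.059 MPa
τ_m = K_s·8F_mD/(πd³) = 1.0392 × 195.31 = 202.97 MPa
Soderberg: 1/n_f = τ_a/S_se + τ_m/S_sy = 84.059/518 + 202.97/922 = 0.16228 + 0.22014 = 0.38242
n_f = 1/0.38242 = 2.615

2.61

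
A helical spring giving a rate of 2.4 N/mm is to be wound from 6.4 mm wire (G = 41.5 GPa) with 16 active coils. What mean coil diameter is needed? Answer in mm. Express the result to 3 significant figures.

61.0 mm

D = (Gd⁴/(8N_a·k))^(1/3) = (41.5×10³·6.4⁴/(8·16·2.4))^(1/3)
  = (226645)^(1/3) = 60.9699 mm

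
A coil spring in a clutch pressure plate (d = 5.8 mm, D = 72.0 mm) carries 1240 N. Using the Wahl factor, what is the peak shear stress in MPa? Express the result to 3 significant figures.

1300 MPa

Spring index C = D/d = 72.0/5.8 = 12.4138
K_W = (4C−1)/(4C−4) + 0.615/C = 48.655/45.655 + 0.0495 = 1.1153
τ₀ = 8FD/(πd³) = 8·1240·72.0/(π·5.8³) = 714240/612.96 = 1165.2 MPa
τ_max = K·τ₀ = 1.1153 × 1165.2 = 1299.5 MPa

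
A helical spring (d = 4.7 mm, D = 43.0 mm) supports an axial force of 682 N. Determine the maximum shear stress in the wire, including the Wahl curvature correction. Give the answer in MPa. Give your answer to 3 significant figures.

Spring index C = D/d = 43.0/4.7 = 9.1489
K_W = (4C−1)/(4C−4) + 0.615/C = 35.596/32.596 + 0.0672 = 1.1593
τ₀ = 8FD/(πd³) = 8·682·43.0/(π·4.7³) = 234608/326.17 = 719.28 MPa
τ_max = K·τ₀ = 1.1593 × 719.28 = 833.83 MPa

834 MPa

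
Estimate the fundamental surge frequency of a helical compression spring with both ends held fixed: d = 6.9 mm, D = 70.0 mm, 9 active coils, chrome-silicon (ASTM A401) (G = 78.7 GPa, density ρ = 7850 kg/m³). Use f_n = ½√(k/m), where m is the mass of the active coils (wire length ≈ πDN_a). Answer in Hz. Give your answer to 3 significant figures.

k = Gd⁴/(8D³N_a) = (78.7×10³)(6.9⁴)/(8·70.0³·9) = 7.2234 N/mm = 7223.4 N/m
Wire length L = πDN_a = π·70.0·9 = 1979.2 mm
m = ρ·(πd²/4)·L = 7850 × 37.393×10⁻⁶ m² × 1.9792 m = 0.58096 kg
f_n = ½√(k/m) = 0.5·√(7223.4/0.58096) = 0.5·√(12434) = 55.753 Hz

55.8 Hz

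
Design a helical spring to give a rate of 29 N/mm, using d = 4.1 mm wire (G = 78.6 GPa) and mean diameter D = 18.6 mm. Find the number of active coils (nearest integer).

N_a = Gd⁴/(8D³k) = (78.6×10³ × 4.1⁴)/(8 × 18.6³ × 29)
    = 2.22105e+07 / 1.49289e+06 = 14.88 → 15 coils

15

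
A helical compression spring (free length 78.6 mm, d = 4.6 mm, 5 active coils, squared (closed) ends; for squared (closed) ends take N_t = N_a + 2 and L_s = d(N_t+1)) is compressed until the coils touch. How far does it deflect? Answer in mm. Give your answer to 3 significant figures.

41.8 mm

N_t = 7; L_s = 4.6·8 = 36.8 mm
δ_solid = L₀ − L_s = 78.6 − 36.8 = 41.8 mm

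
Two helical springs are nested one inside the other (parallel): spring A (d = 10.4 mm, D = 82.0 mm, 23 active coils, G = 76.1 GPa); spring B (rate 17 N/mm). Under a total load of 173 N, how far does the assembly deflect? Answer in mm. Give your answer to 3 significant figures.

6.71 mm

k_A = Gd⁴/(8D³N_a) = (76.1×10³)(10.4⁴)/(8·82.0³·23) = 8.7752 N/mm
Parallel: k_eq = 8.7752 + 17 = 25.775 N/mm
δ = F/k_eq = 173/25.775 = 6.7119 mm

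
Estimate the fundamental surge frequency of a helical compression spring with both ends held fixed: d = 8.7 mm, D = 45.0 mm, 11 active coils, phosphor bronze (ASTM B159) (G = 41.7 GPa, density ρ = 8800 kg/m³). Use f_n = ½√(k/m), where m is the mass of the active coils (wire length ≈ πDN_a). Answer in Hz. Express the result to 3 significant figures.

k = Gd⁴/(8D³N_a) = (41.7×10³)(8.7⁴)/(8·45.0³·11) = 29.792 N/mm = 29792 N/m
Wire length L = πDN_a = π·45.0·11 = 1555.1 mm
m = ρ·(πd²/4)·L = 8800 × 59.447×10⁻⁶ m² × 1.5551 m = 0.81352 kg
f_n = ½√(k/m) = 0.5·√(29792/0.81352) = 0.5·√(36621) = 95.683 Hz

95.7 Hz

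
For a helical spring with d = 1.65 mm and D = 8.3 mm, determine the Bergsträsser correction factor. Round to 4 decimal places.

1.2920

C = D/d = 8.3/1.65 = 5.0303
K_B = (4C+2)/(4C−3) = 22.121/17.121 = 1.2920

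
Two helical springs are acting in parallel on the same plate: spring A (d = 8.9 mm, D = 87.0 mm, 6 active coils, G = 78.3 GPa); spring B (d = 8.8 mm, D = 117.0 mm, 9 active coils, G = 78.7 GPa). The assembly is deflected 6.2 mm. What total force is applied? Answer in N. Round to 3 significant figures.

122 N

k_A = Gd⁴/(8D³N_a) = (78.3×10³)(8.9⁴)/(8·87.0³·6) = 15.543 N/mm
k_B = Gd⁴/(8D³N_a) = (78.7×10³)(8.8⁴)/(8·117.0³·9) = 4.0928 N/mm
Parallel: k_eq = 15.543 + 4.0928 = 19.635 N/mm
F = k_eq·δ = 19.635·6.2 = 121.74 N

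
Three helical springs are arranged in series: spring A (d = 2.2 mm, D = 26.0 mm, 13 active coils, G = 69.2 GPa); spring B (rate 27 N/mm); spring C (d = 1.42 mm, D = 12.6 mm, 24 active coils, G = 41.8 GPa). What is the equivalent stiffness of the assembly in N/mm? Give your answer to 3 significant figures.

0.292 N/mm

k_A = Gd⁴/(8D³N_a) = (69.2×10³)(2.2⁴)/(8·26.0³·13) = 0.88684 N/mm
k_C = Gd⁴/(8D³N_a) = (41.8×10³)(1.42⁴)/(8·12.6³·24) = 0.4425 N/mm
Series: 1/k_eq = 1/0.88684 + 1/27 + 1/0.4425 = 3.4245; k_eq = 0.29201 N/mm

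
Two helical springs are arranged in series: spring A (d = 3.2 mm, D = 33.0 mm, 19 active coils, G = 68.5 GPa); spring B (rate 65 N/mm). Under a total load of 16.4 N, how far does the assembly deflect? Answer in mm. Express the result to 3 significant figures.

k_A = Gd⁴/(8D³N_a) = (68.5×10³)(3.2⁴)/(8·33.0³·19) = 1.3149 N/mm
Series: 1/k_eq = 1/1.3149 + 1/65 = 0.77588; k_eq = 1.2889 N/mm
δ = F/k_eq = 16.4/1.2889 = 12.724 mm

12.7 mm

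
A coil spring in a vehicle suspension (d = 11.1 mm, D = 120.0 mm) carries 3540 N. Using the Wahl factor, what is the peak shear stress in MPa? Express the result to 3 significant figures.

Spring index C = D/d = 120.0/11.1 = 10.8108
K_W = (4C−1)/(4C−4) + 0.615/C = 42.243/39.243 + 0.0569 = 1.1333
τ₀ = 8FD/(πd³) = 8·3540·120.0/(π·11.1³) = 3.3984e+06/4296.5 = 790.96 MPa
τ_max = K·τ₀ = 1.1333 × 790.96 = 896.42 MPa

896 MPa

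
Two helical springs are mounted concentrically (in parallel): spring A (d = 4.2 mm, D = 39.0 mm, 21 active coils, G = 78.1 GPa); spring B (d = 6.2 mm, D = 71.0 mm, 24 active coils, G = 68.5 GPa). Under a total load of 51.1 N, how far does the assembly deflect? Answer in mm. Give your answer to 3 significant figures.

13.1 mm

k_A = Gd⁴/(8D³N_a) = (78.1×10³)(4.2⁴)/(8·39.0³·21) = 2.4386 N/mm
k_B = Gd⁴/(8D³N_a) = (68.5×10³)(6.2⁴)/(8·71.0³·24) = 1.4729 N/mm
Parallel: k_eq = 2.4386 + 1.4729 = 3.9116 N/mm
δ = F/k_eq = 51.1/3.9116 = 13.064 mm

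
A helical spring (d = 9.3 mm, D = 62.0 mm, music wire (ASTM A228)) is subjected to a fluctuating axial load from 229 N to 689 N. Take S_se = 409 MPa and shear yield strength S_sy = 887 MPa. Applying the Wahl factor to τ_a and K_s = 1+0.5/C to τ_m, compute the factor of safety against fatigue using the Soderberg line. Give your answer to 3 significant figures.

C = D/d = 62.0/9.3 = 6.6667; K_W = (4C−1)/(4C−4)+0.615/C = 1.2246; K_s = 1+0.5/C = 1.0750
F_a = (F_max−F_min)/2 = 230 N; F_m = (F_max+F_min)/2 = 459 N
τ_a = K_W·8F_aD/(πd³) = 1.2246 × 45.145 = 55.285 MPa
τ_m = K_s·8F_mD/(πd³) = 1.0750 × 90.094 = 96.851 MPa
Soderberg: 1/n_f = τ_a/S_se + τ_m/S_sy = 55.285/409 + 96.851/887 = 0.13517 + 0.10919 = 0.24436
n_f = 1/0.24436 = 4.092

4.09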